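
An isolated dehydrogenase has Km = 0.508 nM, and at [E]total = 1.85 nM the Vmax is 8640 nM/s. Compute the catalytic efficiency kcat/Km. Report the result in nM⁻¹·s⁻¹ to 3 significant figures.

kcat = Vmax/[E]total = 8640/1.85 = 4670 s⁻¹.
kcat/Km = 4670/0.508 = 9190 nM⁻¹·s⁻¹.

9190 nM⁻¹·s⁻¹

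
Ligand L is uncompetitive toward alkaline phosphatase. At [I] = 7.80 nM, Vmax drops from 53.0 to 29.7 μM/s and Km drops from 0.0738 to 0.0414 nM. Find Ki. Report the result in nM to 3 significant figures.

Uncompetitive: Vmax,app = Vmax/α (and Km,app = Km/α) with α = 1 + [I]/Ki.
α = Vmax/Vmax,app = 53.0/29.7 = 1.785.
Ki = [I]/(α − 1) = 7.80/0.7845 = 9.94 nM.

9.94 nM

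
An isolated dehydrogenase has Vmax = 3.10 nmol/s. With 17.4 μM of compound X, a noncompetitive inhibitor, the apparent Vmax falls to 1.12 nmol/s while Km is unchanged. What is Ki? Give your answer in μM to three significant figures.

Noncompetitive: Vmax,app = Vmax/α with α = 1 + [I]/Ki.
α = Vmax/Vmax,app = 3.10/1.12 = 2.768.
Since α = 1 + [I]/Ki, [I]/Ki = 2.768 − 1 = 1.768 and Ki = 17.4/1.768 = 9.84 μM.

9.84 μM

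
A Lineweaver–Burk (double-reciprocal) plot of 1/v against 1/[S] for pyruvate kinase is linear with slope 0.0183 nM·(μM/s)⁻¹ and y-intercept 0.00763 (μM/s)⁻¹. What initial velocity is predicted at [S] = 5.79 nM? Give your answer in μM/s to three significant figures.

The y-intercept is 1/Vmax, so Vmax = 1/0.00763 = 131 μM/s.
The slope is Km/Vmax, so Km = 0.0183 × 131 = 2.40 nM.
Then v = 131 × 5.79/(2.40 + 5.79) = 92.7 μM/s.

92.7 μM/s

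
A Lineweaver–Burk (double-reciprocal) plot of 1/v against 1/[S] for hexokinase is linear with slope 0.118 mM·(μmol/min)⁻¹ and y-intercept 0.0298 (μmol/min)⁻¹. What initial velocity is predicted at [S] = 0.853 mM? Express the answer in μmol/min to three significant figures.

The y-intercept is 1/Vmax, so Vmax = 1/0.0298 = 33.6 μmol/min.
The slope is Km/Vmax, so Km = 0.118 × 33.6 = 3.96 mM.
Then v = 33.6 × 0.853/(3.96 + 0.853) = 5.95 μmol/min.

5.95 μmol/min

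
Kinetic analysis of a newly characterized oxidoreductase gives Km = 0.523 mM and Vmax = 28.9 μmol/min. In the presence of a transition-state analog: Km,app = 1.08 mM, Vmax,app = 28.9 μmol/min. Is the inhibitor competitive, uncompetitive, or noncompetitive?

Km increases (0.523 → 1.08 mM) while Vmax is unchanged — the hallmark of competitive inhibition.

competitive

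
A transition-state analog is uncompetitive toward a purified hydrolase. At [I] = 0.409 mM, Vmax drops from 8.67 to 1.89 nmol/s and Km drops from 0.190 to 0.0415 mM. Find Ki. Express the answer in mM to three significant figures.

0.114 mM

Uncompetitive: Vmax,app = Vmax/α (and Km,app = Km/α) with α = 1 + [I]/Ki.
α = Vmax/Vmax,app = 8.67/1.89 = 4.587.
Ki = [I]/(α − 1) = 0.409/3.587 = 0.114 mM.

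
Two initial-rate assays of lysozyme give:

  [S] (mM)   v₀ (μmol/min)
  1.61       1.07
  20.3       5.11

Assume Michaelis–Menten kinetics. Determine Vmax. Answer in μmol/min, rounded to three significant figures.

7.57 μmol/min

From v = Vmax[S]/(Km+[S]), each point gives Vmax = v(Km+[S])/[S].
Equating: 1.07(Km+1.61)/1.61 = 5.11(Km+20.3)/20.3.
0.6646·Km + 1.07 = 0.2517·Km + 5.11, so (0.6646 − 0.2517)·Km = 5.11 − 1.07.
Km = 4.040/0.4129 = 9.79 mM; then Vmax = 1.07(9.79+1.61)/1.61 = 7.57 μmol/min.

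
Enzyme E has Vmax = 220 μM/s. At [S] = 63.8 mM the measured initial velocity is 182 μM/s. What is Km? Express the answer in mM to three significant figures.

13.3 mM

v/Vmax = 182/220 = 0.8273 = [S]/(Km+[S]).
So Km + [S] = [S]/0.8273 = 77.12 mM, giving Km = 77.12 − 63.8 = 13.3 mM.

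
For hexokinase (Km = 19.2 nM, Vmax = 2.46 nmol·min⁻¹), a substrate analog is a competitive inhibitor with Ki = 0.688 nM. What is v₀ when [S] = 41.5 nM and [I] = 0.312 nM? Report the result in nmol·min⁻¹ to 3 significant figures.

α = 1 + [I]/Ki = 1 + 0.312/0.688 = 1.453.
For a competitive inhibitor, Vmax is unchanged and the apparent Km becomes α·Km: Km,app = 27.9 nM, Vmax,app = 2.46 nmol·min⁻¹.
v = Vmax,app·[S]/(Km,app + [S]) = 2.46 × 41.5/(27.9 + 41.5) = 1.47 nmol·min⁻¹.

1.47 nmol·min⁻¹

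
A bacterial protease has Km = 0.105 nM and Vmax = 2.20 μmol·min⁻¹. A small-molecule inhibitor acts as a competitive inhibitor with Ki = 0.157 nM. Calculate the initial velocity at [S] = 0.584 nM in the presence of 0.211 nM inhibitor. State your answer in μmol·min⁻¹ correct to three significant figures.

α = 1 + [I]/Ki = 1 + 0.211/0.157 = 2.344.
For a competitive inhibitor, Vmax is unchanged and the apparent Km becomes α·Km: Km,app = 0.246 nM, Vmax,app = 2.20 μmol·min⁻¹.
v = Vmax,app·[S]/(Km,app + [S]) = 2.20 × 0.584/(0.246 + 0.584) = 1.55 μmol·min⁻¹.

1.55 μmol·min⁻¹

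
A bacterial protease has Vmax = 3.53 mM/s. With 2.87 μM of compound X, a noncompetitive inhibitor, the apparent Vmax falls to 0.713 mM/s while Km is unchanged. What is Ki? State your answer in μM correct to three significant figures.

0.726 μM

Noncompetitive: Vmax,app = Vmax/α with α = 1 + [I]/Ki.
α = Vmax/Vmax,app = 3.53/0.713 = 4.951.
Since α = 1 + [I]/Ki, [I]/Ki = 4.951 − 1 = 3.951 and Ki = 2.87/3.951 = 0.726 μM.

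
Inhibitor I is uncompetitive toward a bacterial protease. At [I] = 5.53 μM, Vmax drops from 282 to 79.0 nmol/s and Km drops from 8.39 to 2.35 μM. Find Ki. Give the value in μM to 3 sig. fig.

Uncompetitive: Vmax,app = Vmax/α (and Km,app = Km/α) with α = 1 + [I]/Ki.
α = Vmax/Vmax,app = 282/79.0 = 3.570.
Since α = 1 + [I]/Ki, [I]/Ki = 3.570 − 1 = 2.570 and Ki = 5.53/2.570 = 2.15 μM.

2.15 μM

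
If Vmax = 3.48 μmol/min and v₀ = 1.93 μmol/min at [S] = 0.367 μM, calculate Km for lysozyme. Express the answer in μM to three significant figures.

From v = Vmax[S]/(Km+[S]), Km = [S](Vmax − v)/v.
Km = 0.367 × (3.48 − 1.93) / 1.93 = 0.5688/1.93 = 0.295 μM.

0.295 μM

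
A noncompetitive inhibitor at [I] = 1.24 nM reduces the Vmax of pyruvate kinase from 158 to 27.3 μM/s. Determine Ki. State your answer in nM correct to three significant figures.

0.259 nM

Noncompetitive: Vmax,app = Vmax/α with α = 1 + [I]/Ki.
α = Vmax/Vmax,app = 158/27.3 = 5.788.
Since α = 1 + [I]/Ki, [I]/Ki = 5.788 − 1 = 4.788 and Ki = 1.24/4.788 = 0.259 nM.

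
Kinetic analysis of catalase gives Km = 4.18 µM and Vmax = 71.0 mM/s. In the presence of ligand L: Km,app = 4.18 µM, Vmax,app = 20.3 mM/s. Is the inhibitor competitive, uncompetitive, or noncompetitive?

noncompetitive

Vmax decreases (71.0 → 20.3 mM/s) while Km is unchanged — pure noncompetitive inhibition.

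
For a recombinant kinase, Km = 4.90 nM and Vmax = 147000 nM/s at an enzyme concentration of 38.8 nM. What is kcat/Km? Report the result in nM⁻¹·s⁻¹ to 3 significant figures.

773 nM⁻¹·s⁻¹

kcat = Vmax/[E]total = 147000/38.8 = 3790 s⁻¹.
kcat/Km = 3790/4.90 = 773 nM⁻¹·s⁻¹.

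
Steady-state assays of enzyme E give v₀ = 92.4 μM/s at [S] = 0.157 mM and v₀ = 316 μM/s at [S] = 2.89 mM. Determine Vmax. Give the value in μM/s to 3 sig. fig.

367 μM/s

From v = Vmax[S]/(Km+[S]), each point gives Vmax = v(Km+[S])/[S].
Equating: 92.4(Km+0.157)/0.157 = 316(Km+2.89)/2.89.
588.5·Km + 92.4 = 109.3·Km + 316, so (588.5 − 109.3)·Km = 316 − 92.4.
Km = 223.6/479.2 = 0.467 mM; then Vmax = 92.4(0.467+0.157)/0.157 = 367 μM/s.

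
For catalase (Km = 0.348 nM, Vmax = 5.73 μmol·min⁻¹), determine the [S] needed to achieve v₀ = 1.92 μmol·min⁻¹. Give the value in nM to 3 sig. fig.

0.175 nM

Rearranging v = Vmax[S]/(Km+[S]) gives [S] = Km·v/(Vmax − v).
[S] = 0.348 × 1.92 / (5.73 − 1.92) = 0.6682/3.810 = 0.175 nM.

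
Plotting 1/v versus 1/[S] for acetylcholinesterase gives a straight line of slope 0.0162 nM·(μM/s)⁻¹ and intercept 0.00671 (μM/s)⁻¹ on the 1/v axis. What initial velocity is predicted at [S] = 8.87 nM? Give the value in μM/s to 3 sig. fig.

117 μM/s

The y-intercept is 1/Vmax, so Vmax = 1/0.00671 = 149 μM/s.
The slope is Km/Vmax, so Km = 0.0162 × 149 = 2.41 nM.
Then v = 149 × 8.87/(2.41 + 8.87) = 117 μM/s.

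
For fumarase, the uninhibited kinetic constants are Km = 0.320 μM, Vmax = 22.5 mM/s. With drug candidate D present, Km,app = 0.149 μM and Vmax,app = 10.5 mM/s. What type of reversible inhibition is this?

uncompetitive

Both Km and Vmax decrease by the same factor (~2.15-fold) — characteristic of uncompetitive inhibition.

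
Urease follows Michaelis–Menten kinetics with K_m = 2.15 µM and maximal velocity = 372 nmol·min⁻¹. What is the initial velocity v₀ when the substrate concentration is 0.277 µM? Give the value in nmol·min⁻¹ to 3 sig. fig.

[S]/(Km+[S]) = 0.277/2.427 = 0.1141, the fractional saturation.
v = 0.1141 × Vmax = 0.1141 × 372 = 42.5 nmol·min⁻¹.

42.5 nmol·min⁻¹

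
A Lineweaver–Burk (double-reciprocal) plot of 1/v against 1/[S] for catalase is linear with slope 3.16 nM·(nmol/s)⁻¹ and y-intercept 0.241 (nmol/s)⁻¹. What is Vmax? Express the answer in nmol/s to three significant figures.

4.15 nmol/s

The y-intercept of a Lineweaver–Burk plot equals 1/Vmax, so Vmax = 1/0.241 = 4.15 nmol/s.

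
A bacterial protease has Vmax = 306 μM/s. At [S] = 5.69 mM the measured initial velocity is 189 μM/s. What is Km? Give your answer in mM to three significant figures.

3.52 mM

From v = Vmax[S]/(Km+[S]), Km = [S](Vmax − v)/v.
Km = 5.69 × (306 − 189) / 189 = 665.7/189 = 3.52 mM.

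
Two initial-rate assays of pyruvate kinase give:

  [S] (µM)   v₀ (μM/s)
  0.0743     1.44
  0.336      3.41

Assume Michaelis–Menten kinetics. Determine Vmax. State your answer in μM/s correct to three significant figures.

From v = Vmax[S]/(Km+[S]), each point gives Vmax = v(Km+[S])/[S].
Equating: 1.44(Km+0.0743)/0.0743 = 3.41(Km+0.336)/0.336.
19.38·Km + 1.44 = 10.15·Km + 3.41, so (19.38 − 10.15)·Km = 3.41 − 1.44.
Km = 1.970/9.232 = 0.213 µM; then Vmax = 1.44(0.213+0.0743)/0.0743 = 5.58 μM/s.

5.58 μM/s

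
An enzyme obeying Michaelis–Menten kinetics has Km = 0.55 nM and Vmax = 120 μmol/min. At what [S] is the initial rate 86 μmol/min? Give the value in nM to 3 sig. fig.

1.39 nM

The required fractional saturation is v/Vmax = 86/120 = 0.7167.
Then [S]/(Km+[S]) = 0.7167 ⇒ [S] = 0.55 × 0.7167/(1 − 0.7167) = 1.39 nM.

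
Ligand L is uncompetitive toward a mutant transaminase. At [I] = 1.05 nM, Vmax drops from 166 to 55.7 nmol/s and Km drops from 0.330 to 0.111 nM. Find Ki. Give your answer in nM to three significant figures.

0.530 nM

Uncompetitive: Vmax,app = Vmax/α (and Km,app = Km/α) with α = 1 + [I]/Ki.
α = Vmax/Vmax,app = 166/55.7 = 2.980.
Ki = [I]/(α − 1) = 1.05/1.980 = 0.530 nM.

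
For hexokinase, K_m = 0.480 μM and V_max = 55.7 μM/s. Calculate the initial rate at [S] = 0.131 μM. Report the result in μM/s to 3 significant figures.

11.9 μM/s

v = Vmax·[S]/(Km + [S]) = 55.7 × 0.131 / (0.480 + 0.131)
  = 7.297 / 0.6110 = 11.9 μM/s.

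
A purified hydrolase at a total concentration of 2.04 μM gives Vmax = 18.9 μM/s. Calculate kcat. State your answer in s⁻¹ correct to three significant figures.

kcat = Vmax/[E]total = 18.9 μM/s / 2.04 μM = 9.26 s⁻¹.

9.26 s⁻¹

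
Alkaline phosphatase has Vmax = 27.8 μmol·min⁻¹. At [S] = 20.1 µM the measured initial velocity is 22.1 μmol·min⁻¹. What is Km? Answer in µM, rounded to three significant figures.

5.18 µM

From v = Vmax[S]/(Km+[S]), Km = [S](Vmax − v)/v.
Km = 20.1 × (27.8 − 22.1) / 22.1 = 114.6/22.1 = 5.18 µM.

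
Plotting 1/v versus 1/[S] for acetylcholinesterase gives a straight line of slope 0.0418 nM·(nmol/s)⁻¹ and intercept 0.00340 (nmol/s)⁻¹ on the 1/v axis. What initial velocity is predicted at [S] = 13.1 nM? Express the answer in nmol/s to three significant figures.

The y-intercept is 1/Vmax, so Vmax = 1/0.00340 = 294 nmol/s.
The slope is Km/Vmax, so Km = 0.0418 × 294 = 12.3 nM.
Then v = 294 × 13.1/(12.3 + 13.1) = 152 nmol/s.

152 nmol/s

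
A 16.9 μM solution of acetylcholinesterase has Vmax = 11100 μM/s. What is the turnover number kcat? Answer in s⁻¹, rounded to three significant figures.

kcat = Vmax/[E]total = 11100 μM/s / 16.9 μM = 657 s⁻¹.

657 s⁻¹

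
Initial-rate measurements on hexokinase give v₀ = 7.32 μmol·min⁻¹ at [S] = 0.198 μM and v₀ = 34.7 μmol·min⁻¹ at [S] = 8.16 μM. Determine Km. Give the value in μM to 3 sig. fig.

0.837 μM

In reciprocal form, 1/v = (Km/Vmax)·(1/[S]) + 1/Vmax. The two points give (1/[S], 1/v) = (5.051, 0.1366) and (0.1225, 0.02882).
Slope = (0.1366 − 0.02882)/(5.051 − 0.1225) = 0.02187; intercept = 0.1366 − 0.02187×5.051 = 0.02614.
Vmax = 1/intercept = 38.3 μmol·min⁻¹; Km = slope × Vmax = 0.02187 × 38.3 = 0.837 μM.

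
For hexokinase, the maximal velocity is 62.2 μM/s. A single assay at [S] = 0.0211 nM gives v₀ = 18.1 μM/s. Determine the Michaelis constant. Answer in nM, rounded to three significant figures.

0.0514 nM

From v = Vmax[S]/(Km+[S]), Km = [S](Vmax − v)/v.
Km = 0.0211 × (62.2 − 18.1) / 18.1 = 0.9305/18.1 = 0.0514 nM.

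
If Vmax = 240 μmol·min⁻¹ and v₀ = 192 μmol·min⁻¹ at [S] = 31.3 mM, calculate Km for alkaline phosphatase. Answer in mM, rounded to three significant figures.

From v = Vmax[S]/(Km+[S]), Km = [S](Vmax − v)/v.
Km = 31.3 × (240 − 192) / 192 = 1502/192 = 7.82 mM.

7.82 mM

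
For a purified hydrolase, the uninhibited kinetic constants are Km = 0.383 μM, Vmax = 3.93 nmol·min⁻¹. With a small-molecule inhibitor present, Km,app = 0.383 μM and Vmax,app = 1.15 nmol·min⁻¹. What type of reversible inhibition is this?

noncompetitive

Vmax decreases (3.93 → 1.15 nmol·min⁻¹) while Km is unchanged — pure noncompetitive inhibition.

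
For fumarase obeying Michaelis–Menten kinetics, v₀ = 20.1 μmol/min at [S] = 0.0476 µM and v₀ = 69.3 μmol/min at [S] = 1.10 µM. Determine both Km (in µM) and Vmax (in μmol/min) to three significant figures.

Km = 0.137 µM; Vmax = 77.9 μmol/min

From v = Vmax[S]/(Km+[S]), each point gives Vmax = v(Km+[S])/[S].
Equating: 20.1(Km+0.0476)/0.0476 = 69.3(Km+1.10)/1.10.
422.3·Km + 20.1 = 63.00·Km + 69.3, so (422.3 − 63.00)·Km = 69.3 − 20.1.
Km = 49.20/359.3 = 0.137 µM; then Vmax = 20.1(0.137+0.0476)/0.0476 = 77.9 μmol/min.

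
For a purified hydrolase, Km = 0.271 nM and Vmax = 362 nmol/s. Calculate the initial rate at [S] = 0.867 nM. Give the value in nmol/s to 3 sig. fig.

v = Vmax·[S]/(Km + [S]) = 362 × 0.867 / (0.271 + 0.867)
  = 313.9 / 1.138 = 276 nmol/s.

276 nmol/s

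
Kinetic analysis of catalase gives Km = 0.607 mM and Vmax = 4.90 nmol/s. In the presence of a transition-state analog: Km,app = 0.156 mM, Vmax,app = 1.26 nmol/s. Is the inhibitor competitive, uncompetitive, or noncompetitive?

uncompetitive

Both Km and Vmax decrease by the same factor (~3.88-fold) — characteristic of uncompetitive inhibition.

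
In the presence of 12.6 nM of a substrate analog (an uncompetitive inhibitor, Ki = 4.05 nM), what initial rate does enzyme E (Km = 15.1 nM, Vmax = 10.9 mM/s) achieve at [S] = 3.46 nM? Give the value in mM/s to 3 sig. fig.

α = 1 + [I]/Ki = 1 + 12.6/4.05 = 4.111.
For an uncompetitive inhibitor, both parameters are divided by α, giving Vmax/α and Km/α: Km,app = 3.67 nM, Vmax,app = 2.65 mM/s.
v = Vmax,app·[S]/(Km,app + [S]) = 2.65 × 3.46/(3.67 + 3.46) = 1.29 mM/s.

1.29 mM/s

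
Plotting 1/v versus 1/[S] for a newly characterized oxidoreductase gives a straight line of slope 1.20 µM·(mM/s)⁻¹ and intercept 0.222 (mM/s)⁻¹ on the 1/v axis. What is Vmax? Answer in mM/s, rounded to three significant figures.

4.50 mM/s

The y-intercept of a Lineweaver–Burk plot equals 1/Vmax, so Vmax = 1/0.222 = 4.50 mM/s.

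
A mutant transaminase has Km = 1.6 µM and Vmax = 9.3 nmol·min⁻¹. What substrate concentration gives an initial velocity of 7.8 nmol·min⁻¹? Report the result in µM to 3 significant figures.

The required fractional saturation is v/Vmax = 7.8/9.3 = 0.8387.
Then [S]/(Km+[S]) = 0.8387 ⇒ [S] = 1.6 × 0.8387/(1 − 0.8387) = 8.32 µM.

8.32 µM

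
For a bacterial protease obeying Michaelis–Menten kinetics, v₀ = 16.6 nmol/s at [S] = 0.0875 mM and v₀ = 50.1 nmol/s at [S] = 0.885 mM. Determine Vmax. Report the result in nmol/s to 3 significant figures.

In reciprocal form, 1/v = (Km/Vmax)·(1/[S]) + 1/Vmax. The two points give (1/[S], 1/v) = (11.43, 0.06024) and (1.130, 0.01996).
Slope = (0.06024 − 0.01996)/(11.43 − 1.130) = 0.003911; intercept = 0.06024 − 0.003911×11.43 = 0.01554.
Vmax = 1/intercept = 64.3 nmol/s; Km = slope × Vmax = 0.003911 × 64.3 = 0.252 mM.

64.3 nmol/s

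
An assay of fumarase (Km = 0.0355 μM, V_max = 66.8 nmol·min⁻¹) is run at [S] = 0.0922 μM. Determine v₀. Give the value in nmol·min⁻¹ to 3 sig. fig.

[S]/(Km+[S]) = 0.0922/0.1277 = 0.7220, the fractional saturation.
v = 0.7220 × Vmax = 0.7220 × 66.8 = 48.2 nmol·min⁻¹.

48.2 nmol·min⁻¹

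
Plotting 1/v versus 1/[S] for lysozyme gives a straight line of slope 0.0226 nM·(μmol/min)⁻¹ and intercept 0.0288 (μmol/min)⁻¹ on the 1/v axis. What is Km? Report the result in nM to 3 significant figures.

y-intercept = 1/Vmax ⇒ Vmax = 34.7 μmol/min; slope = Km/Vmax ⇒ Km = slope × Vmax.
Km = 0.0226 × 34.7 = 0.785 nM.

0.785 nM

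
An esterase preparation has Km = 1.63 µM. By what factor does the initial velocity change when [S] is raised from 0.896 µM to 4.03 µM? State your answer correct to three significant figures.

2.01

The fractional saturations are [S]/(Km+[S]) = 0.896/2.526 = 0.3547 and 4.03/5.660 = 0.7120.
v₂/v₁ is just their ratio: 0.7120/0.3547 = 2.01.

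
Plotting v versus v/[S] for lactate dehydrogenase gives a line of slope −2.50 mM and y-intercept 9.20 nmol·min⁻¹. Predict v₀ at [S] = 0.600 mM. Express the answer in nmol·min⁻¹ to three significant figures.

1.78 nmol·min⁻¹

In the Eadie–Hofstee form v = Vmax − Km·(v/[S]), the slope is −Km and the intercept is Vmax, so Km = 2.50 mM and Vmax = 9.20 nmol·min⁻¹.
v = 9.20 × 0.600/(2.50 + 0.600) = 1.78 nmol·min⁻¹.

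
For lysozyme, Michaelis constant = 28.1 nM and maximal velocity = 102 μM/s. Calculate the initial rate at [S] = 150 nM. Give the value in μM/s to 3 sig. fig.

85.9 μM/s

[S]/(Km+[S]) = 150/178.1 = 0.8422, the fractional saturation.
v = 0.8422 × Vmax = 0.8422 × 102 = 85.9 μM/s.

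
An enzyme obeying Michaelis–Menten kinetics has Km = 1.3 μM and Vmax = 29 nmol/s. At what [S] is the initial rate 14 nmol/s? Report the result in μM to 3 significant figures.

The required fractional saturation is v/Vmax = 14/29 = 0.4828.
Then [S]/(Km+[S]) = 0.4828 ⇒ [S] = 1.3 × 0.4828/(1 − 0.4828) = 1.21 μM.

1.21 μM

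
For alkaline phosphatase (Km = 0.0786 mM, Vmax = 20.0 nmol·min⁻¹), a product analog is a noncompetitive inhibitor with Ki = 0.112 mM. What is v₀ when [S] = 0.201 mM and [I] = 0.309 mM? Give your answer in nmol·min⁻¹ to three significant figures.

With α = 1 + [I]/Ki = 1 + 0.309/0.112 = 3.759, the noncompetitive rate law is v = (Vmax/α)·[S] / (Km + [S]).
v = (20.0/3.759)×0.201 / (0.0786 + 0.201) = 1.069/0.2796 = 3.82 nmol·min⁻¹.

3.82 nmol·min⁻¹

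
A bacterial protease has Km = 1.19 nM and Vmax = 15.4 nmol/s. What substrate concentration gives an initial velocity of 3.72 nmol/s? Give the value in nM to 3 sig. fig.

The required fractional saturation is v/Vmax = 3.72/15.4 = 0.2416.
Then [S]/(Km+[S]) = 0.2416 ⇒ [S] = 1.19 × 0.2416/(1 − 0.2416) = 0.379 nM.

0.379 nM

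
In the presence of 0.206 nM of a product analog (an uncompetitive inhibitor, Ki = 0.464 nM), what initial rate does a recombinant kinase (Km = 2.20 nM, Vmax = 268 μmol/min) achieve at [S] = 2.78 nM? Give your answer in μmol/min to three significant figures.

α = 1 + [I]/Ki = 1 + 0.206/0.464 = 1.444.
For an uncompetitive inhibitor, both parameters are divided by α, giving Vmax/α and Km/α: Km,app = 1.52 nM, Vmax,app = 186 μmol/min.
v = Vmax,app·[S]/(Km,app + [S]) = 186 × 2.78/(1.52 + 2.78) = 120 μmol/min.

120 μmol/min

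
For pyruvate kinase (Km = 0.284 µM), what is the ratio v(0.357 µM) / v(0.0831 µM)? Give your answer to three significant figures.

The fractional saturations are [S]/(Km+[S]) = 0.0831/0.3671 = 0.2264 and 0.357/0.6410 = 0.5569.
v₂/v₁ is just their ratio: 0.5569/0.2264 = 2.46.

2.46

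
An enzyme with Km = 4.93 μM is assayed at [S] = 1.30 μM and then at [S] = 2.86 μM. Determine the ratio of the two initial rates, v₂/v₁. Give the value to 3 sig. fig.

1.76

The fractional saturations are [S]/(Km+[S]) = 1.30/6.230 = 0.2087 and 2.86/7.790 = 0.3671.
v₂/v₁ is just their ratio: 0.3671/0.2087 = 1.76.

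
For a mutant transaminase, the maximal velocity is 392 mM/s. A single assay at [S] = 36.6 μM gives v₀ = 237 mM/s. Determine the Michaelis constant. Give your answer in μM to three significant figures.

From v = Vmax[S]/(Km+[S]), Km = [S](Vmax − v)/v.
Km = 36.6 × (392 − 237) / 237 = 5673/237 = 23.9 μM.

23.9 μM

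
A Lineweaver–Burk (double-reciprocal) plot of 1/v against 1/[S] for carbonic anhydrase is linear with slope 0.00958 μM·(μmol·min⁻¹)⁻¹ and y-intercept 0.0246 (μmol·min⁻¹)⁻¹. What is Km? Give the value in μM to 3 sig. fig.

0.389 μM

y-intercept = 1/Vmax ⇒ Vmax = 40.7 μmol·min⁻¹; slope = Km/Vmax ⇒ Km = slope × Vmax.
Km = 0.00958 × 40.7 = 0.389 μM.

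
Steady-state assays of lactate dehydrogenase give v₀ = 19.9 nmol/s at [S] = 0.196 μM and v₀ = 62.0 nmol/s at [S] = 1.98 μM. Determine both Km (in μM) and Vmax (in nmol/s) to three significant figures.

From v = Vmax[S]/(Km+[S]), each point gives Vmax = v(Km+[S])/[S].
Equating: 19.9(Km+0.196)/0.196 = 62.0(Km+1.98)/1.98.
101.5·Km + 19.9 = 31.31·Km + 62.0, so (101.5 − 31.31)·Km = 62.0 − 19.9.
Km = 42.10/70.22 = 0.600 μM; then Vmax = 19.9(0.600+0.196)/0.196 = 80.8 nmol/s.

Km = 0.600 μM; Vmax = 80.8 nmol/s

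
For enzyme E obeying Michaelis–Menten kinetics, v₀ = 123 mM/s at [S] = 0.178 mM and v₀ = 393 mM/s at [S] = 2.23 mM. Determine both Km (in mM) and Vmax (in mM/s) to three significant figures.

Km = 0.524 mM; Vmax = 485 mM/s

In reciprocal form, 1/v = (Km/Vmax)·(1/[S]) + 1/Vmax. The two points give (1/[S], 1/v) = (5.618, 0.008130) and (0.4484, 0.002545).
Slope = (0.008130 − 0.002545)/(5.618 − 0.4484) = 0.001080; intercept = 0.008130 − 0.001080×5.618 = 0.002060.
Vmax = 1/intercept = 485 mM/s; Km = slope × Vmax = 0.001080 × 485 = 0.524 mM.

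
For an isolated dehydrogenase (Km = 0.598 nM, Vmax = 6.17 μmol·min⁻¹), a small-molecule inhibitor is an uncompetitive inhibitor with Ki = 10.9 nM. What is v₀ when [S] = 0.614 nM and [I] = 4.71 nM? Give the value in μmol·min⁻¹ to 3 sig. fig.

2.56 μmol·min⁻¹

With α = 1 + [I]/Ki = 1 + 4.71/10.9 = 1.432, the uncompetitive rate law is v = (Vmax/α)·[S] / (Km/α + [S]).
v = (6.17/1.432)×0.614 / (0.598/1.432 + 0.614) = 2.645/1.032 = 2.56 μmol·min⁻¹.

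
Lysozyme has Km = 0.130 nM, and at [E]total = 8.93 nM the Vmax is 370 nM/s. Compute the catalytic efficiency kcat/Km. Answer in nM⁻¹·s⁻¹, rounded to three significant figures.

319 nM⁻¹·s⁻¹

kcat = Vmax/[E]total = 370/8.93 = 41.4 s⁻¹.
kcat/Km = 41.4/0.130 = 319 nM⁻¹·s⁻¹.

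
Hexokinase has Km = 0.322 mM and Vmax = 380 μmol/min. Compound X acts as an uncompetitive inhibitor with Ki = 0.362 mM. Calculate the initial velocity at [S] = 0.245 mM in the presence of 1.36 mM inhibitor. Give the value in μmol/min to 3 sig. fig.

62.6 μmol/min

α = 1 + [I]/Ki = 1 + 1.36/0.362 = 4.757.
For an uncompetitive inhibitor, both parameters are divided by α, giving Vmax/α and Km/α: Km,app = 0.0677 mM, Vmax,app = 79.9 μmol/min.
v = Vmax,app·[S]/(Km,app + [S]) = 79.9 × 0.245/(0.0677 + 0.245) = 62.6 μmol/min.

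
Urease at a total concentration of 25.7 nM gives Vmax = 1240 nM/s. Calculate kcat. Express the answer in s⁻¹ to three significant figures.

kcat = Vmax/[E]total = 1240 nM/s / 25.7 nM = 48.2 s⁻¹.

48.2 s⁻¹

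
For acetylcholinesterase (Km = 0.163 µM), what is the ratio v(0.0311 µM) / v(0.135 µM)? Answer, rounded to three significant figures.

0.354

The fractional saturations are [S]/(Km+[S]) = 0.135/0.2980 = 0.4530 and 0.0311/0.1941 = 0.1602.
v₂/v₁ is just their ratio: 0.1602/0.4530 = 0.354.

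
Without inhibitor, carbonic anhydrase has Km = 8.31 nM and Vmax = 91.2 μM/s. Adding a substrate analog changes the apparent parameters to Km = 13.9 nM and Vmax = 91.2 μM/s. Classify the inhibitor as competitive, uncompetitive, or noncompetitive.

Km increases (8.31 → 13.9 nM) while Vmax is unchanged — the hallmark of competitive inhibition.

competitive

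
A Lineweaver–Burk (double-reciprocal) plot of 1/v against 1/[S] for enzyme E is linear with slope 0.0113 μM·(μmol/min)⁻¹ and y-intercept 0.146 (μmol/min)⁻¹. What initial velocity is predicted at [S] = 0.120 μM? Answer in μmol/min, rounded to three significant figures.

4.16 μmol/min

The y-intercept is 1/Vmax, so Vmax = 1/0.146 = 6.85 μmol/min.
The slope is Km/Vmax, so Km = 0.0113 × 6.85 = 0.0774 μM.
Then v = 6.85 × 0.120/(0.0774 + 0.120) = 4.16 μmol/min.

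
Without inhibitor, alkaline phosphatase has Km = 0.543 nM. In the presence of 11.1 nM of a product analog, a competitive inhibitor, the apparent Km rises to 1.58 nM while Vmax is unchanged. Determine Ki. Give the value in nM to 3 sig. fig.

Competitive: Km,app = α·Km with α = 1 + [I]/Ki.
α = Km,app/Km = 1.58/0.543 = 2.910.
Ki = [I]/(α − 1) = 11.1/1.910 = 5.81 nM.

5.81 nM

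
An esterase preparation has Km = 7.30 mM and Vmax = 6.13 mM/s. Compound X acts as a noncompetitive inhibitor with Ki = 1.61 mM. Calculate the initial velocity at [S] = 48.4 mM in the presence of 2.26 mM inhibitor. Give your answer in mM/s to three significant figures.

With α = 1 + [I]/Ki = 1 + 2.26/1.61 = 2.404, the noncompetitive rate law is v = (Vmax/α)·[S] / (Km + [S]).
v = (6.13/2.404)×48.4 / (7.30 + 48.4) = 123.4/55.70 = 2.22 mM/s.

2.22 mM/s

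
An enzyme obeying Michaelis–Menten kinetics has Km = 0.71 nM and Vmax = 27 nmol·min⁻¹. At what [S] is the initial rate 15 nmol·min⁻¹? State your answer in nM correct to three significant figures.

0.887 nM

The required fractional saturation is v/Vmax = 15/27 = 0.5556.
Then [S]/(Km+[S]) = 0.5556 ⇒ [S] = 0.71 × 0.5556/(1 − 0.5556) = 0.887 nM.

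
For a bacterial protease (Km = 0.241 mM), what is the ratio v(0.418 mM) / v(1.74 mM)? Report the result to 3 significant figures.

The fractional saturations are [S]/(Km+[S]) = 1.74/1.981 = 0.8783 and 0.418/0.6590 = 0.6343.
v₂/v₁ is just their ratio: 0.6343/0.8783 = 0.722.

0.722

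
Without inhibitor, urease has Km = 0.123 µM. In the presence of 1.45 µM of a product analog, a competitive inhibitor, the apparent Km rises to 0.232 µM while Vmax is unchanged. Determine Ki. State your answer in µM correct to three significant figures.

1.64 µM

Competitive: Km,app = α·Km with α = 1 + [I]/Ki.
α = Km,app/Km = 0.232/0.123 = 1.886.
Since α = 1 + [I]/Ki, [I]/Ki = 1.886 − 1 = 0.8862 and Ki = 1.45/0.8862 = 1.64 µM.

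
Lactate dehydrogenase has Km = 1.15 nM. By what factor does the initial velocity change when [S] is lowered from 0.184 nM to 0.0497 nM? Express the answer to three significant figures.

0.300

The fractional saturations are [S]/(Km+[S]) = 0.184/1.334 = 0.1379 and 0.0497/1.200 = 0.04143.
v₂/v₁ is just their ratio: 0.04143/0.1379 = 0.300.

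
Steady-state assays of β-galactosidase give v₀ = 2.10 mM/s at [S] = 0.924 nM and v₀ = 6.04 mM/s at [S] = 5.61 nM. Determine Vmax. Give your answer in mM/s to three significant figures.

In reciprocal form, 1/v = (Km/Vmax)·(1/[S]) + 1/Vmax. The two points give (1/[S], 1/v) = (1.082, 0.4762) and (0.1783, 0.1656).
Slope = (0.4762 − 0.1656)/(1.082 − 0.1783) = 0.3436; intercept = 0.4762 − 0.3436×1.082 = 0.1043.
Vmax = 1/intercept = 9.59 mM/s; Km = slope × Vmax = 0.3436 × 9.59 = 3.29 nM.

9.59 mM/s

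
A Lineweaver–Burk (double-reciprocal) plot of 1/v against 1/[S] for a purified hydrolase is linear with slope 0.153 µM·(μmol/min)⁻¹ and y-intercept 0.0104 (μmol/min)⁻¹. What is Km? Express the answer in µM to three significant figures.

y-intercept = 1/Vmax ⇒ Vmax = 96.2 μmol/min; slope = Km/Vmax ⇒ Km = slope × Vmax.
Km = 0.153 × 96.2 = 14.7 µM.

14.7 µM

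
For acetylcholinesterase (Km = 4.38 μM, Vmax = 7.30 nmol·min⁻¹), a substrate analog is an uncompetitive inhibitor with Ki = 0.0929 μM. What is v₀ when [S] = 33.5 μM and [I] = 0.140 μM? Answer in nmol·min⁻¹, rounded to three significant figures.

With α = 1 + [I]/Ki = 1 + 0.140/0.0929 = 2.507, the uncompetitive rate law is v = (Vmax/α)·[S] / (Km/α + [S]).
v = (7.30/2.507)×33.5 / (4.38/2.507 + 33.5) = 97.55/35.25 = 2.77 nmol·min⁻¹.

2.77 nmol·min⁻¹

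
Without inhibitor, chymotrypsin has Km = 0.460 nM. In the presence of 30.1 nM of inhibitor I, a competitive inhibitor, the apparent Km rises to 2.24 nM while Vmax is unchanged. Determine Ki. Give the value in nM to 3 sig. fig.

7.78 nM

Competitive: Km,app = α·Km with α = 1 + [I]/Ki.
α = Km,app/Km = 2.24/0.460 = 4.870.
Since α = 1 + [I]/Ki, [I]/Ki = 4.870 − 1 = 3.870 and Ki = 30.1/3.870 = 7.78 nM.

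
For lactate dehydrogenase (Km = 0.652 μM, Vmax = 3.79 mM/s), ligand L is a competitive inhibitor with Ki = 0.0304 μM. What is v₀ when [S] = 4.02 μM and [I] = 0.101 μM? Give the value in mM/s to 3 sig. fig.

With α = 1 + [I]/Ki = 1 + 0.101/0.0304 = 4.322, the competitive rate law is v = Vmax[S] / (αKm + [S]).
v = 3.79×4.02 / (4.322×0.652 + 4.02) = 15.24/6.838 = 2.23 mM/s.

2.23 mM/s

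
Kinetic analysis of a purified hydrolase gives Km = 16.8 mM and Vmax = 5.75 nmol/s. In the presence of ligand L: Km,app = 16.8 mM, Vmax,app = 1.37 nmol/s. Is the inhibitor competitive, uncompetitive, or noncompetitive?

noncompetitive

Vmax decreases (5.75 → 1.37 nmol/s) while Km is unchanged — pure noncompetitive inhibition.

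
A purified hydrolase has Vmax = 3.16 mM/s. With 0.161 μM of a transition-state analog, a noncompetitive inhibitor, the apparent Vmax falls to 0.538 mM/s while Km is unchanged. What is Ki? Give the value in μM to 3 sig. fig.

Noncompetitive: Vmax,app = Vmax/α with α = 1 + [I]/Ki.
α = Vmax/Vmax,app = 3.16/0.538 = 5.874.
Ki = [I]/(α − 1) = 0.161/4.874 = 0.0330 μM.

0.0330 μM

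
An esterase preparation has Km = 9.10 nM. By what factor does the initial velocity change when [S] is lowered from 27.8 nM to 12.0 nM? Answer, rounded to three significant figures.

Since Vmax cancels, v₂/v₁ = [S]₂(Km+[S]₁) / [S]₁(Km+[S]₂).
= 12.0×(9.10+27.8) / (27.8×(9.10+12.0)) = 442.8/586.6 = 0.755.

0.755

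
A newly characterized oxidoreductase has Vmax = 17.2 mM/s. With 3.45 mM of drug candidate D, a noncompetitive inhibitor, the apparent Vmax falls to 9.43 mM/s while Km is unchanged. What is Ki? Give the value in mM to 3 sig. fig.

4.19 mM

Noncompetitive: Vmax,app = Vmax/α with α = 1 + [I]/Ki.
α = Vmax/Vmax,app = 17.2/9.43 = 1.824.
Ki = [I]/(α − 1) = 3.45/0.8240 = 4.19 mM.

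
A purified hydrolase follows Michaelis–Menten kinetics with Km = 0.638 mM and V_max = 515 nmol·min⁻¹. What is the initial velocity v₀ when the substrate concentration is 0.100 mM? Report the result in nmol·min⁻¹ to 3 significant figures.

[S]/(Km+[S]) = 0.100/0.7380 = 0.1355, the fractional saturation.
v = 0.1355 × Vmax = 0.1355 × 515 = 69.8 nmol·min⁻¹.

69.8 nmol·min⁻¹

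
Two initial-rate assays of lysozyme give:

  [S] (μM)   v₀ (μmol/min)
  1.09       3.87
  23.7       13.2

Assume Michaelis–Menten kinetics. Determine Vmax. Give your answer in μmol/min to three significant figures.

From v = Vmax[S]/(Km+[S]), each point gives Vmax = v(Km+[S])/[S].
Equating: 3.87(Km+1.09)/1.09 = 13.2(Km+23.7)/23.7.
3.550·Km + 3.87 = 0.5570·Km + 13.2, so (3.550 − 0.5570)·Km = 13.2 − 3.87.
Km = 9.330/2.993 = 3.12 μM; then Vmax = 3.87(3.12+1.09)/1.09 = 14.9 μmol/min.

14.9 μmol/min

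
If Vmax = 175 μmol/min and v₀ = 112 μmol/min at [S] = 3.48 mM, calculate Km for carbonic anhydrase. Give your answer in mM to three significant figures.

1.96 mM

From v = Vmax[S]/(Km+[S]), Km = [S](Vmax − v)/v.
Km = 3.48 × (175 − 112) / 112 = 219.2/112 = 1.96 mM.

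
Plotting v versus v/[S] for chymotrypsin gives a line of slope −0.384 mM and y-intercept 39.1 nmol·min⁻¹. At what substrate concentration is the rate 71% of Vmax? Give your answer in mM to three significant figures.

The Eadie–Hofstee slope gives Km = 0.384 mM (slope = −Km).
v/Vmax = [S]/(Km+[S]) = 0.71 ⇒ [S] = Km·0.71/(1−0.71) = 0.384 × 2.448 = 0.940 mM.

0.940 mM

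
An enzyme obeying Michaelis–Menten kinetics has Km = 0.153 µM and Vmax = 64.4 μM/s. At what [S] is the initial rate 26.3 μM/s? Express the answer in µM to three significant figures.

The required fractional saturation is v/Vmax = 26.3/64.4 = 0.4084.
Then [S]/(Km+[S]) = 0.4084 ⇒ [S] = 0.153 × 0.4084/(1 − 0.4084) = 0.106 µM.

0.106 µM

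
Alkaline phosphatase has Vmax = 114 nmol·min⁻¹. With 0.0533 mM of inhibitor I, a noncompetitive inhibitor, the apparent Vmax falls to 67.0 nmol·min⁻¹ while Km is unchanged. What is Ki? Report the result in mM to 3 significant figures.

0.0760 mM

Noncompetitive: Vmax,app = Vmax/α with α = 1 + [I]/Ki.
α = Vmax/Vmax,app = 114/67.0 = 1.701.
Ki = [I]/(α − 1) = 0.0533/0.7015 = 0.0760 mM.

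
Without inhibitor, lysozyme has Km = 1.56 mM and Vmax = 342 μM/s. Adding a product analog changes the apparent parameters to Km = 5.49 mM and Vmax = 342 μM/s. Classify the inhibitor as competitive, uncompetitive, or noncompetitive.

Km increases (1.56 → 5.49 mM) while Vmax is unchanged — the hallmark of competitive inhibition.

competitive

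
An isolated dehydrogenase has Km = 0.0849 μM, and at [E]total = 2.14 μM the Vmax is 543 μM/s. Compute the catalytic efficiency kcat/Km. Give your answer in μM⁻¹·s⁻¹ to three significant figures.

2990 μM⁻¹·s⁻¹

kcat = Vmax/[E]total = 543/2.14 = 254 s⁻¹.
kcat/Km = 254/0.0849 = 2990 μM⁻¹·s⁻¹.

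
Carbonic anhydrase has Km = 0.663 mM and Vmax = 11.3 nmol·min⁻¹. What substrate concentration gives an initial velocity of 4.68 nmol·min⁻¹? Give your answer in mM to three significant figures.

0.469 mM

Rearranging v = Vmax[S]/(Km+[S]) gives [S] = Km·v/(Vmax − v).
[S] = 0.663 × 4.68 / (11.3 − 4.68) = 3.103/6.620 = 0.469 mM.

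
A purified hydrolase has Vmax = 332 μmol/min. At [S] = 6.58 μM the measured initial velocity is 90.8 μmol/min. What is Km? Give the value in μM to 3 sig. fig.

17.5 μM

From v = Vmax[S]/(Km+[S]), Km = [S](Vmax − v)/v.
Km = 6.58 × (332 − 90.8) / 90.8 = 1587/90.8 = 17.5 μM.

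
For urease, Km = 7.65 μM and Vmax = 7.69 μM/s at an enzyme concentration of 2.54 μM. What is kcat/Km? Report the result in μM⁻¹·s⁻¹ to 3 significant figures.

0.396 μM⁻¹·s⁻¹

kcat = Vmax/[E]total = 7.69/2.54 = 3.03 s⁻¹.
kcat/Km = 3.03/7.65 = 0.396 μM⁻¹·s⁻¹.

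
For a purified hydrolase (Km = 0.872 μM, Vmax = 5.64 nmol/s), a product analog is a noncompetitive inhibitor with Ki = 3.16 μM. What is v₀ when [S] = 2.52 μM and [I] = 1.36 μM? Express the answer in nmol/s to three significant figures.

α = 1 + [I]/Ki = 1 + 1.36/3.16 = 1.430.
For a noncompetitive inhibitor, Vmax is reduced to Vmax/α while Km is unchanged: Km,app = 0.872 μM, Vmax,app = 3.94 nmol/s.
v = Vmax,app·[S]/(Km,app + [S]) = 3.94 × 2.52/(0.872 + 2.52) = 2.93 nmol/s.

2.93 nmol/s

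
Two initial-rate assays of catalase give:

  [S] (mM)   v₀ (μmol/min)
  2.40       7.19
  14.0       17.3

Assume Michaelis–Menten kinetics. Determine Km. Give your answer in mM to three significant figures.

From v = Vmax[S]/(Km+[S]), each point gives Vmax = v(Km+[S])/[S].
Equating: 7.19(Km+2.40)/2.40 = 17.3(Km+14.0)/14.0.
2.996·Km + 7.19 = 1.236·Km + 17.3, so (2.996 − 1.236)·Km = 17.3 − 7.19.
Km = 10.11/1.760 = 5.74 mM; then Vmax = 7.19(5.74+2.40)/2.40 = 24.4 μmol/min.

5.74 mM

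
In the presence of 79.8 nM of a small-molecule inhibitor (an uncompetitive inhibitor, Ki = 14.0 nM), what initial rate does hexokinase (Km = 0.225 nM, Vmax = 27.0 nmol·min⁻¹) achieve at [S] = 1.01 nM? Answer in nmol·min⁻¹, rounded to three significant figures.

α = 1 + [I]/Ki = 1 + 79.8/14.0 = 6.700.
For an uncompetitive inhibitor, both parameters are divided by α, giving Vmax/α and Km/α: Km,app = 0.0336 nM, Vmax,app = 4.03 nmol·min⁻¹.
v = Vmax,app·[S]/(Km,app + [S]) = 4.03 × 1.01/(0.0336 + 1.01) = 3.90 nmol·min⁻¹.

3.90 nmol·min⁻¹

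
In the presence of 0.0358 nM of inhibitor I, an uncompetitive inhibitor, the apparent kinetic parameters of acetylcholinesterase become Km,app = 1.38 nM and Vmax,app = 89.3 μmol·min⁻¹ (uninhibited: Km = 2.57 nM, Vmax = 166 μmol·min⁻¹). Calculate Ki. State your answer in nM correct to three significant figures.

0.0417 nM

Uncompetitive: Vmax,app = Vmax/α (and Km,app = Km/α) with α = 1 + [I]/Ki.
α = Vmax/Vmax,app = 166/89.3 = 1.859.
Ki = [I]/(α − 1) = 0.0358/0.8589 = 0.0417 nM.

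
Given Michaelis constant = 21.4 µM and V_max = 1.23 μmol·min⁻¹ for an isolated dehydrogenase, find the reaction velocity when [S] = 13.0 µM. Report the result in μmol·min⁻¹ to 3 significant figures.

[S]/(Km+[S]) = 13.0/34.40 = 0.3779, the fractional saturation.
v = 0.3779 × Vmax = 0.3779 × 1.23 = 0.465 μmol·min⁻¹.

0.465 μmol·min⁻¹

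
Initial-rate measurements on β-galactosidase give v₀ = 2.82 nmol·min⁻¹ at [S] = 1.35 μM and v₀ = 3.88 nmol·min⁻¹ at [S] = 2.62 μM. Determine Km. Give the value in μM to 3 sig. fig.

1.74 μM

From v = Vmax[S]/(Km+[S]), each point gives Vmax = v(Km+[S])/[S].
Equating: 2.82(Km+1.35)/1.35 = 3.88(Km+2.62)/2.62.
2.089·Km + 2.82 = 1.481·Km + 3.88, so (2.089 − 1.481)·Km = 3.88 − 2.82.
Km = 1.060/0.6080 = 1.74 μM; then Vmax = 2.82(1.74+1.35)/1.35 = 6.46 nmol·min⁻¹.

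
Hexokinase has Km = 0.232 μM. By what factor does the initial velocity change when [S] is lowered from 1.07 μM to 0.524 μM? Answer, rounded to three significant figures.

0.843

The fractional saturations are [S]/(Km+[S]) = 1.07/1.302 = 0.8218 and 0.524/0.7560 = 0.6931.
v₂/v₁ is just their ratio: 0.6931/0.8218 = 0.843.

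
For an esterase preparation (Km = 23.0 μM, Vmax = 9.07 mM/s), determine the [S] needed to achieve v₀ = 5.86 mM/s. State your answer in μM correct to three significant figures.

42.0 μM

The required fractional saturation is v/Vmax = 5.86/9.07 = 0.6461.
Then [S]/(Km+[S]) = 0.6461 ⇒ [S] = 23.0 × 0.6461/(1 − 0.6461) = 42.0 μM.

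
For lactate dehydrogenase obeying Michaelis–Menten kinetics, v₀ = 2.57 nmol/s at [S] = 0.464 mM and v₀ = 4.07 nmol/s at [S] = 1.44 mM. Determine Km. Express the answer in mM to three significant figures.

0.553 mM

In reciprocal form, 1/v = (Km/Vmax)·(1/[S]) + 1/Vmax. The two points give (1/[S], 1/v) = (2.155, 0.3891) and (0.6944, 0.2457).
Slope = (0.3891 − 0.2457)/(2.155 − 0.6944) = 0.09817; intercept = 0.3891 − 0.09817×2.155 = 0.1775.
Vmax = 1/intercept = 5.63 nmol/s; Km = slope × Vmax = 0.09817 × 5.63 = 0.553 mM.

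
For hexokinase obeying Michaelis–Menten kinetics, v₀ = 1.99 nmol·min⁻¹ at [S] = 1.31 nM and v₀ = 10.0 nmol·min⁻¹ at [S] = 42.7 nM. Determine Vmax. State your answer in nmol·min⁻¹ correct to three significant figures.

11.5 nmol·min⁻¹

In reciprocal form, 1/v = (Km/Vmax)·(1/[S]) + 1/Vmax. The two points give (1/[S], 1/v) = (0.7634, 0.5025) and (0.02342, 0.1000).
Slope = (0.5025 − 0.1000)/(0.7634 − 0.02342) = 0.5440; intercept = 0.5025 − 0.5440×0.7634 = 0.08726.
Vmax = 1/intercept = 11.5 nmol·min⁻¹; Km = slope × Vmax = 0.5440 × 11.5 = 6.23 nM.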